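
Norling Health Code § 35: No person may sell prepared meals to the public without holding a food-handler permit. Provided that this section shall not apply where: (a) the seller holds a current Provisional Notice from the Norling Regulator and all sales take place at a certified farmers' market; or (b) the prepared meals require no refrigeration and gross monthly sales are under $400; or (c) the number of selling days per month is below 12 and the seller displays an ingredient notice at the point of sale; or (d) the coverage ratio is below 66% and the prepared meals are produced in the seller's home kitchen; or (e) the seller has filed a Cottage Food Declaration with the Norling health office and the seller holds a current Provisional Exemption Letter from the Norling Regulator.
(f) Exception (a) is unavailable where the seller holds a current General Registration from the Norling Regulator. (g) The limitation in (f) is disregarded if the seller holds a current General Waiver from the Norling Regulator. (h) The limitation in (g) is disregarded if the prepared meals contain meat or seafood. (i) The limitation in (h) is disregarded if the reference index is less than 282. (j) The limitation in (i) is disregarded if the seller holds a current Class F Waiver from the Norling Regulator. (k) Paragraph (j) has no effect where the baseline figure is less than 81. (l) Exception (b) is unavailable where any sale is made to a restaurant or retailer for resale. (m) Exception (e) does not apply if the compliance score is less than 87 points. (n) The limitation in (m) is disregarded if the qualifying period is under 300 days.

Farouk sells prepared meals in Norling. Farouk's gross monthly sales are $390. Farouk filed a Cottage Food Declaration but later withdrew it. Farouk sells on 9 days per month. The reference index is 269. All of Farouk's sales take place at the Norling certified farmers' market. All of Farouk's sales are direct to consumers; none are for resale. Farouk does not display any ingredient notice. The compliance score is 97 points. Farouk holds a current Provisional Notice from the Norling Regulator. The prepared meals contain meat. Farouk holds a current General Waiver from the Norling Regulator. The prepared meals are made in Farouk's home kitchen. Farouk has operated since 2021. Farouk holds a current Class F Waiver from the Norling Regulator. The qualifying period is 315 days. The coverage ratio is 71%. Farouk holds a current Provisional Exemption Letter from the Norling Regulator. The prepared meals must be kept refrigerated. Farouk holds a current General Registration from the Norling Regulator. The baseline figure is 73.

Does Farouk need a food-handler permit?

All of (a)'s requirements are met (a current Provisional Notice is held; all sales are at a certified farmers' market). Applying paragraphs (f)–(k): (f) would limit (a) — a current General Registration is held — but (g) sets (f) aside: (g) operates against (f): a current General Waiver is held. (h) applies (the prepared meals contain meat), but is overridden by (i): (i) operates against (h): the reference index is 269, less than the 282 limit. (j) would limit (i) — a current Class F Waiver is held — but (k) sets (j) aside: (k) operates against (j): the baseline figure is 73, less than the 81 limit. (a) remains available.
Exception (b) does not apply: the prepared meals require refrigeration.
Exception (c) does not apply: no ingredient notice is displayed.
Exception (d) fails — the coverage ratio is 71%, not below 66%.
Exception (e) fails — the Cottage Food Declaration was withdrawn.

No — exception (a) applies; Farouk is not required to hold a food-handler permit.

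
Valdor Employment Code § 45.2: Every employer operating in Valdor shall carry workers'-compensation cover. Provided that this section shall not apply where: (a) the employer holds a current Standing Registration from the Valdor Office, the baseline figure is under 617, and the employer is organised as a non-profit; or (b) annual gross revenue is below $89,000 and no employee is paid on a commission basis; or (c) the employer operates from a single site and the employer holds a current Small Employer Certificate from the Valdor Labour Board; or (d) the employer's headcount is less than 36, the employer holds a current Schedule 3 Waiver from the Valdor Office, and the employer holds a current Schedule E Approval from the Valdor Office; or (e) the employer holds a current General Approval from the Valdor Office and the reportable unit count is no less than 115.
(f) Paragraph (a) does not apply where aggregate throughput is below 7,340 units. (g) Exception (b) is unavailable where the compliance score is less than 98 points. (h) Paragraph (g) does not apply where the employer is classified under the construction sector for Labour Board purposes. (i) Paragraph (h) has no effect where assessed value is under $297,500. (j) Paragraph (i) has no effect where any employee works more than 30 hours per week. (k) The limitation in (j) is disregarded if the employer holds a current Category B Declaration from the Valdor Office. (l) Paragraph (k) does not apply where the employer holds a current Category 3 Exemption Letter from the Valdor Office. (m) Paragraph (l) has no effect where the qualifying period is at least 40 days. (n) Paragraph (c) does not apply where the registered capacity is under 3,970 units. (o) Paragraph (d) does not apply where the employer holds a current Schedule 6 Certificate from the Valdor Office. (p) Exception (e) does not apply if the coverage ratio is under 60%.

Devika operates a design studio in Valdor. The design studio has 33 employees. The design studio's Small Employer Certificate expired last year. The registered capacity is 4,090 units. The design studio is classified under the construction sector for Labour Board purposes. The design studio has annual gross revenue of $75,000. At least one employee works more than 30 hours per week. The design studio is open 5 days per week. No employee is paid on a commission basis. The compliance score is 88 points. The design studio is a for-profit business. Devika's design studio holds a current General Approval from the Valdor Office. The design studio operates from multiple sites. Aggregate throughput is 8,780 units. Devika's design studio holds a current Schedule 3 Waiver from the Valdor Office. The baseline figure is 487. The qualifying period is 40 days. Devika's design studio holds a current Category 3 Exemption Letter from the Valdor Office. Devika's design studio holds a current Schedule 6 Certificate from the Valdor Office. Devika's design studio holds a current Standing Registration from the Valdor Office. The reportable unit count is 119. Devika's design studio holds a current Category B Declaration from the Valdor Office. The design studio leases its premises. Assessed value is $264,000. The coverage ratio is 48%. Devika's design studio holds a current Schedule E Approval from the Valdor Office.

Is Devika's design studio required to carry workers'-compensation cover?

Yes — Devika's design studio must carry workers'-compensation cover.

Exception (a) does not apply: the employer is for-profit.
Exception (b) is satisfied on its face — annual gross revenue is $75,000, below the $89,000 limit; no employee is paid on commission. Turning to paragraphs (g)–(m): (g) is triggered — the compliance score is 88 points, less than the 98 points limit. (h) applies (the design studio is classified under the construction sector), but yields to (i): (i) operates against (h): assessed value is $264,000, under the $297,500 limit. (j) operates (at least one employee exceeds 30 hours/week), but is set aside by (k): (k) operates against (j): a current Category B Declaration is held. (l) would limit (k) — a current Category 3 Exemption Letter is held — but (m) sets (l) aside: (m) operates against (l): the qualifying period is 40 days, meeting the 40 days threshold. So (b) is unavailable.
Exception (c) requires that the employer operates from a single site; but the employer operates from multiple sites, so (c) is unavailable.
Exception (d) is satisfied on its face — the employer's headcount is 33, less than the 36 limit; a current Schedule 3 Waiver is held; a current Schedule E Approval is held. But applying paragraph (o): (o) operates against (d): a current Schedule 6 Certificate is held. So (d) is unavailable.
All of (e)'s requirements are met (a current General Approval is held; the reportable unit count is 119, meeting the 115 threshold). However, paragraph (p) must be considered: (p) operates against (e): the coverage ratio is 48%, under the 60% limit. So (e) is unavailable.
None of the exceptions is available; § 45.2 applies in full.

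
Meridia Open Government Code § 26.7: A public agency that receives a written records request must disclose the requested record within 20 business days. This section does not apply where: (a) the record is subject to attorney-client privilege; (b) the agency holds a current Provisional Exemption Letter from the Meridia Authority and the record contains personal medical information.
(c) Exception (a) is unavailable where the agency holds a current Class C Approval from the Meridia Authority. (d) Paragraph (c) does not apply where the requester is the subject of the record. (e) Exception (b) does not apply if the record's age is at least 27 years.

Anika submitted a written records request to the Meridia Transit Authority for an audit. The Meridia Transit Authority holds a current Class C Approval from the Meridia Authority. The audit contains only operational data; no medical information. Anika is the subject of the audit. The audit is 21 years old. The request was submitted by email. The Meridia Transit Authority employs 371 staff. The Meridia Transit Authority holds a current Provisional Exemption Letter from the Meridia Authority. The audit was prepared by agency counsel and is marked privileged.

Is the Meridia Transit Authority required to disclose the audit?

All of (a)'s requirements are met (the audit is privileged). Under paragraphs (c)–(d): (c) would limit (a) — a current Class C Approval is held — but (d) sets (c) aside: (d) operates against (c): Anika is the subject of the audit. So (a) applies.
Exception (b) does not apply: the audit contains only operational data.

No — exception (a) applies; the Meridia Transit Authority is not required to disclose the audit.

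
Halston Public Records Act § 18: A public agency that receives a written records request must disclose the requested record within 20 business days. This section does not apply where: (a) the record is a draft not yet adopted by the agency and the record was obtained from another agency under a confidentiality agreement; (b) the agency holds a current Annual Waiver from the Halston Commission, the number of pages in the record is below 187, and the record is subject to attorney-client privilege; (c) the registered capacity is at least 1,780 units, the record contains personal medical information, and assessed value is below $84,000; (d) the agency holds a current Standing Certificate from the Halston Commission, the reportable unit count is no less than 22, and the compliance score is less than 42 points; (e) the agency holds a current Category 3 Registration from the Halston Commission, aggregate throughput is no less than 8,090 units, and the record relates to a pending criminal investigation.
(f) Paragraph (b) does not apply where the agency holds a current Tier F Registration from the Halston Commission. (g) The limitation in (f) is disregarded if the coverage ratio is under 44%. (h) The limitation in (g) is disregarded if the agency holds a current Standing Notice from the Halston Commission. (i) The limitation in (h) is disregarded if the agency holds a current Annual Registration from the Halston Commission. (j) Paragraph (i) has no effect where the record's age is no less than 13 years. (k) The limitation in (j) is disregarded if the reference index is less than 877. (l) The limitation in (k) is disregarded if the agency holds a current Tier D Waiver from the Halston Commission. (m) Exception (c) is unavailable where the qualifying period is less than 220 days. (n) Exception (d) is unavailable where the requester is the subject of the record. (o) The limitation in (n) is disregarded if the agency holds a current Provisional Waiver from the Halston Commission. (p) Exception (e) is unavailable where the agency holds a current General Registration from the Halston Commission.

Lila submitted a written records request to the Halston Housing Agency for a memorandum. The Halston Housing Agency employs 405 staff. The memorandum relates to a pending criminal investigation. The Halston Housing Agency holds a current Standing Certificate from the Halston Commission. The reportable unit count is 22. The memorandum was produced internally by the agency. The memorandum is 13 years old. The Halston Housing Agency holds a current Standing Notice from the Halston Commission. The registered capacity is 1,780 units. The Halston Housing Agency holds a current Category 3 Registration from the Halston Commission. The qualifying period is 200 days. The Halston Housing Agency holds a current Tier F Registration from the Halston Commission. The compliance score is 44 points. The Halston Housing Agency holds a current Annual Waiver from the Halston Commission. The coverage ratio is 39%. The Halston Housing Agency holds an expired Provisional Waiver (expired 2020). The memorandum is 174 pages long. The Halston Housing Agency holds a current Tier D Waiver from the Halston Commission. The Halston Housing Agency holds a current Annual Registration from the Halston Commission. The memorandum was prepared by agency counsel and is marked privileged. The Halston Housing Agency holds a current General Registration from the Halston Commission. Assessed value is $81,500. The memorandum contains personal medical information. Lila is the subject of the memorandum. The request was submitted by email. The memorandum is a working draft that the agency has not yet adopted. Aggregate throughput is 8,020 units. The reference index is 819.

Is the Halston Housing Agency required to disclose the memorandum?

Yes — the Halston Housing Agency must disclose the memorandum.

Exception (a) does not apply: the memorandum was produced internally.
Exception (b)'s conditions are all satisfied: a current Annual Waiver is held; the number of pages in the record is 174, below the 187 limit; the memorandum is privileged. But: (f) operates — a current Tier F Registration is held. (g) would limit (f) — the coverage ratio is 39%, under the 44% limit — but (h) sets (g) aside: (h) operates against (g): a current Standing Notice is held. (i) operates (a current Annual Registration is held), but is itself disapplied by (j): (j) operates against (i): the record's age is 13 years, meeting the 13 years threshold. (k) would limit (j) — the reference index is 819, less than the 877 limit — but (l) sets (k) aside: (l) operates against (k): a current Tier D Waiver is held. So (b) is unavailable.
All of (c)'s requirements are met (the registered capacity is 1,780 units, meeting the 1,780 units threshold; the memorandum contains personal medical information; assessed value is $81,500, below the $84,000 limit). But applying paragraph (m): (m) is triggered — the qualifying period is 200 days, less than the 220 days limit. (c) is therefore removed.
Exception (d) fails — the compliance score is 44 points, not less than 42 points.
Exception (e) fails — aggregate throughput is 8,020 units, short of 8,090 units.
None of the exceptions is available; § 18 applies in full.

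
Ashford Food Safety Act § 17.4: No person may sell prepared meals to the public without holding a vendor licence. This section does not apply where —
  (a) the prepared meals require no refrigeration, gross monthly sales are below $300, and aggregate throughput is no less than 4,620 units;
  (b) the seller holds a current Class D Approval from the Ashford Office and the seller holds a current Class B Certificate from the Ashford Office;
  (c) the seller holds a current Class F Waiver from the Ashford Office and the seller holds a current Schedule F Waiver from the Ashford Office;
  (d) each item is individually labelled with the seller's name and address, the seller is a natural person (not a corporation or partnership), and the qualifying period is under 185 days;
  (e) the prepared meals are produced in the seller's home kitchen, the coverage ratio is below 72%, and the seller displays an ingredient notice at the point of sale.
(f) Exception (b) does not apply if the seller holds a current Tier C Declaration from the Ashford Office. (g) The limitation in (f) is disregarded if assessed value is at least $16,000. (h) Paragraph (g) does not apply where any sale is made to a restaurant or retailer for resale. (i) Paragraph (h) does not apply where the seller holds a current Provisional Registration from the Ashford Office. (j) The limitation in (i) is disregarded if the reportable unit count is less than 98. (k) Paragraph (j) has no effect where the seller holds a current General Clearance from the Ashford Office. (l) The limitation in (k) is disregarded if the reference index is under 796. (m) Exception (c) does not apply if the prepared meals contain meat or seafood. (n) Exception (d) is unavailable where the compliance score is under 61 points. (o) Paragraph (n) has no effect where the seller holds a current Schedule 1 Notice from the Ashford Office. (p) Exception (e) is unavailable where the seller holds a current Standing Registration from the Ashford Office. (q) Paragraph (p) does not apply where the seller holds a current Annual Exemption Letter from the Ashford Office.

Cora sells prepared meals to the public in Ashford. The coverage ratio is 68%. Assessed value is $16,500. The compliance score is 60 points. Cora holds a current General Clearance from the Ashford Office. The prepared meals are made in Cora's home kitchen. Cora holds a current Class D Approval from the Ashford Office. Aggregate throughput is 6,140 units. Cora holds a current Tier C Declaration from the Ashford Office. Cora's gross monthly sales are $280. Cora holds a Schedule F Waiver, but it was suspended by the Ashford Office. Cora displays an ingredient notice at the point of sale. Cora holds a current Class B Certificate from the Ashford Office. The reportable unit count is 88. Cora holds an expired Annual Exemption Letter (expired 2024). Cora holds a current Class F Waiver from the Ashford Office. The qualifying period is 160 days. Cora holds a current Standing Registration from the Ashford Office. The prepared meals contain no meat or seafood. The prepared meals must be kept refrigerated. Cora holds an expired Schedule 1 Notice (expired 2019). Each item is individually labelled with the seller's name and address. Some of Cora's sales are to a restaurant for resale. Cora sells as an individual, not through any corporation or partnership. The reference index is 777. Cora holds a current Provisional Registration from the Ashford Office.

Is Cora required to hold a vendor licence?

Exception (a) fails — the prepared meals require refrigeration.
Exception (b)'s conditions are all satisfied: a current Class D Approval is held; a current Class B Certificate is held. However, paragraphs (f)–(l) must be considered: (f) operates — a current Tier C Declaration is held. (g) is engaged (assessed value is $16,500, meeting the $16,000 threshold), but is overridden by (h): (h) operates against (g): some sales are to a restaurant for resale. (i) would limit (h) — a current Provisional Registration is held — but (j) sets (i) aside: (j) operates against (i): the reportable unit count is 88, less than the 98 limit. (k) operates (a current General Clearance is held), but yields to (l): (l) operates against (k): the reference index is 777, under the 796 limit. Exception (b) does not apply.
Exception (c) fails — no current Schedule F Waiver is held.
All of (d)'s requirements are met (items are individually labelled; the seller is a natural person; the qualifying period is 160 days, under the 185 days limit). But: (n) applies — the compliance score is 60 points, under the 61 points limit. (o), which would lift (n), is not triggered — no current Schedule 1 Notice is held. Exception (d) does not apply.
Exception (e): the prepared meals are home-kitchen produced; the coverage ratio is 68%, below the 72% limit; an ingredient notice is displayed — every condition holds. Turning to paragraphs (p)–(q): (p) operates against (e): a current Standing Registration is held. (q) is not triggered (there is no Annual Exemption Letter in force), so (p) stands. (e) is therefore removed.
Every exception is unavailable, so the rule governs.

Yes — Cora must hold a vendor licence.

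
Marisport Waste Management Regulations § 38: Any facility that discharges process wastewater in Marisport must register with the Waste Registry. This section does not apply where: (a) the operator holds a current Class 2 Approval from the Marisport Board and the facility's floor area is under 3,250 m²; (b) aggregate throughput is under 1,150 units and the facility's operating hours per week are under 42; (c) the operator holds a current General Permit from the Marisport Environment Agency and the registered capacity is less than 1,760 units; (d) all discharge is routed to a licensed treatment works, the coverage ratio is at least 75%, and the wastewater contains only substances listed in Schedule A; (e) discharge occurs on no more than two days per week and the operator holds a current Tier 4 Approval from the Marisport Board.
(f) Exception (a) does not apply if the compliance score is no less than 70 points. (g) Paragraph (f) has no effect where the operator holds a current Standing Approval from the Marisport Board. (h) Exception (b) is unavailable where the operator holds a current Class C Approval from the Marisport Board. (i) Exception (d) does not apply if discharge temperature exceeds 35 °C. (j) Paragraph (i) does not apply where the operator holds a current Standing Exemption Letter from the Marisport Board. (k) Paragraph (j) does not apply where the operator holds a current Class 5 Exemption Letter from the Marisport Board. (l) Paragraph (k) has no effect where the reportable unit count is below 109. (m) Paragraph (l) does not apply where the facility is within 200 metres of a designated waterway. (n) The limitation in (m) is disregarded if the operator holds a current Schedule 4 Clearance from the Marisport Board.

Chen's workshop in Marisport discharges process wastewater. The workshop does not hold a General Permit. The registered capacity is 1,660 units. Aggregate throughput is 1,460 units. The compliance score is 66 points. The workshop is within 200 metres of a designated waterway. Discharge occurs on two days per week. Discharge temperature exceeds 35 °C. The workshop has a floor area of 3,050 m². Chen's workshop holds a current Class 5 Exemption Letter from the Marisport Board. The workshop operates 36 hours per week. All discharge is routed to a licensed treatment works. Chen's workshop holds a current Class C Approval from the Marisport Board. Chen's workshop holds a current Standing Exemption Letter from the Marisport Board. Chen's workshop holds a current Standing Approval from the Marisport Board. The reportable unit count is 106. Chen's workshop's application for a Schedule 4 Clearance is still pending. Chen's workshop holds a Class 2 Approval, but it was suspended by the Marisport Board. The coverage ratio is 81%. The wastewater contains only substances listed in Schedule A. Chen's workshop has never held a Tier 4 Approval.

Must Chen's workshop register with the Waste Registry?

Exception (a) does not apply: the Class 2 Approval is not current.
Exception (b) requires that aggregate throughput is under 1,150 units; but aggregate throughput is 1,460 units, not under 1,150 units, so (b) is unavailable.
Exception (c) fails — no General Permit is held.
Exception (d) is satisfied on its face — discharge is routed to a licensed treatment works; the coverage ratio is 81%, meeting the 75% threshold; the wastewater is Schedule-A-only. However, paragraphs (i)–(n) must be considered: (i) operates — discharge temperature exceeds 35 °C. (j) would limit (i) — a current Standing Exemption Letter is held — but (k) sets (j) aside: (k) applies — a current Class 5 Exemption Letter is held. (l) would limit (k) — the reportable unit count is 106, below the 109 limit — but (m) sets (l) aside: (m) operates against (l): the workshop is within 200 m of a designated waterway. (n) is inapplicable (there is no Schedule 4 Clearance in force), so (m) stands. (d) is therefore removed.
Exception (e) does not apply: the Tier 4 Approval is not current.
Every exception is unavailable, so the rule governs.

Yes — Chen's workshop must register with the Waste Registry.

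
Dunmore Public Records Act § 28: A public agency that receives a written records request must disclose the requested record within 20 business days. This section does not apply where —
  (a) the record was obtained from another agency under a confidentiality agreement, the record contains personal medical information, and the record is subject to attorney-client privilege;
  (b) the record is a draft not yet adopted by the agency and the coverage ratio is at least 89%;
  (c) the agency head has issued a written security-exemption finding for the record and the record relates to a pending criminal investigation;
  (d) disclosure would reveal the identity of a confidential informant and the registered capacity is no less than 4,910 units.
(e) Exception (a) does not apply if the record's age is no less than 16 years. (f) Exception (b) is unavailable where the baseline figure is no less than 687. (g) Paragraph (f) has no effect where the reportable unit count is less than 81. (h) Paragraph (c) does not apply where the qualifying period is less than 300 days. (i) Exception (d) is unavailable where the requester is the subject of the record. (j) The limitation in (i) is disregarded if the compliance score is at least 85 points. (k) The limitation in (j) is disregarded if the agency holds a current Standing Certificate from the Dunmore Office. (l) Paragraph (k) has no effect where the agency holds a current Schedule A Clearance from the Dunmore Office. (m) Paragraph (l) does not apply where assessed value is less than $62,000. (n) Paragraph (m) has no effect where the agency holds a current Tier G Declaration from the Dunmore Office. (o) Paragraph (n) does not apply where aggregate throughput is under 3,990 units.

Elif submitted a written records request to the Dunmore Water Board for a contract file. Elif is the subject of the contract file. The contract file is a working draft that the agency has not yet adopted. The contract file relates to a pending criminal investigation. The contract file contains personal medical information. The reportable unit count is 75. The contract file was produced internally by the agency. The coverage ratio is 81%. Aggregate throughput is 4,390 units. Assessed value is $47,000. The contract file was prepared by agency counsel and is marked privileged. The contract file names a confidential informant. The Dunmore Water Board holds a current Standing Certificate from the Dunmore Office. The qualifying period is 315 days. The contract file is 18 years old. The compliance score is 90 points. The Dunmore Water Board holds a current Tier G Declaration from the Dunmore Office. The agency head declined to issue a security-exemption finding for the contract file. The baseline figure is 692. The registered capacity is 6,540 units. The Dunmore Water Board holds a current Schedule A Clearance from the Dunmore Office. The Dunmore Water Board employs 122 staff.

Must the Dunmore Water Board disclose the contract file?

No — exception (d) applies; the Dunmore Water Board is not required to disclose the contract file.

Exception (a) does not apply: the contract file was produced internally.
Exception (b) fails — the coverage ratio is 81%, short of 89%.
Exception (c) fails — the agency head declined to issue a security-exemption finding.
Exception (d) is satisfied on its face — the contract file names a confidential informant; the registered capacity is 6,540 units, meeting the 4,910 units threshold. Considering the limiting provisions: (i) would limit (d) — Elif is the subject of the contract file — but (j) sets (i) aside: (j) applies — the compliance score is 90 points, meeting the 85 points threshold. (k) would limit (j) — a current Standing Certificate is held — but (l) sets (k) aside: (l) applies — a current Schedule A Clearance is held. (m) is triggered (assessed value is $47,000, less than the $62,000 limit), but yields to (n): (n) is triggered — a current Tier G Declaration is held. (o) is not engaged (aggregate throughput is 4,390 units, not under 3,990 units), so (n) stands. Exception (d) stands.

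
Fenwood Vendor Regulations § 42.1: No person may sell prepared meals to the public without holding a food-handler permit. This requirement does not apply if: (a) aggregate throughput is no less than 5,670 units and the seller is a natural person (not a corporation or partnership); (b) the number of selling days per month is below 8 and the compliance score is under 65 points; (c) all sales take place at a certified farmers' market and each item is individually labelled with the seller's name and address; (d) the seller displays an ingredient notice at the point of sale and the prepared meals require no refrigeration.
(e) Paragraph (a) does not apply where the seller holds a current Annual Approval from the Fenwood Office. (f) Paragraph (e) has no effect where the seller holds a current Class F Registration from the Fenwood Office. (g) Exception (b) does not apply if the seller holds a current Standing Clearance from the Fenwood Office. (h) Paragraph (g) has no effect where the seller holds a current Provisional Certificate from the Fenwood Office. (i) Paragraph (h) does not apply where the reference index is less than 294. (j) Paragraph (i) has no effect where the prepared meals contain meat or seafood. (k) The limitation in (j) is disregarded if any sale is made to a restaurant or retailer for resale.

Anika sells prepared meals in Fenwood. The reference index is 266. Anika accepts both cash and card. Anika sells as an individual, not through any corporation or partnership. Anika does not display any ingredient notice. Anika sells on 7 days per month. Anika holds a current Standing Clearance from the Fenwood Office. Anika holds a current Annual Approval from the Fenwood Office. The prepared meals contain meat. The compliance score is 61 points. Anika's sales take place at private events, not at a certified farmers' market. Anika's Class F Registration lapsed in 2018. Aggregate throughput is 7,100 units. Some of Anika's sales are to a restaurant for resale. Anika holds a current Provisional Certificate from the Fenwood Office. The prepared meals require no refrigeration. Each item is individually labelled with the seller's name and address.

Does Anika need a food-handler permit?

Yes — Anika must hold a food-handler permit.

Exception (a) is satisfied on its face — aggregate throughput is 7,100 units, meeting the 5,670 units threshold; the seller is a natural person. But applying paragraphs (e)–(f): (e) operates against (a): a current Annual Approval is held. (f) does not operate here (no current Class F Registration is held), so (e) stands. (a) is therefore removed.
Exception (b) is satisfied on its face — the number of selling days per month is 7, below the 8 limit; the compliance score is 61 points, under the 65 points limit. But applying paragraphs (g)–(k): (g) is engaged — a current Standing Clearance is held. (h) operates (a current Provisional Certificate is held), but is overridden by (i): (i) is engaged — the reference index is 266, less than the 294 limit. (j) would limit (i) — the prepared meals contain meat — but (k) sets (j) aside: (k) operates against (j): some sales are to a restaurant for resale. Exception (b) does not apply.
Exception (c) fails — sales are at private events, not a certified farmers' market.
Exception (d) fails — no ingredient notice is displayed.
No exception displaces § 42.1.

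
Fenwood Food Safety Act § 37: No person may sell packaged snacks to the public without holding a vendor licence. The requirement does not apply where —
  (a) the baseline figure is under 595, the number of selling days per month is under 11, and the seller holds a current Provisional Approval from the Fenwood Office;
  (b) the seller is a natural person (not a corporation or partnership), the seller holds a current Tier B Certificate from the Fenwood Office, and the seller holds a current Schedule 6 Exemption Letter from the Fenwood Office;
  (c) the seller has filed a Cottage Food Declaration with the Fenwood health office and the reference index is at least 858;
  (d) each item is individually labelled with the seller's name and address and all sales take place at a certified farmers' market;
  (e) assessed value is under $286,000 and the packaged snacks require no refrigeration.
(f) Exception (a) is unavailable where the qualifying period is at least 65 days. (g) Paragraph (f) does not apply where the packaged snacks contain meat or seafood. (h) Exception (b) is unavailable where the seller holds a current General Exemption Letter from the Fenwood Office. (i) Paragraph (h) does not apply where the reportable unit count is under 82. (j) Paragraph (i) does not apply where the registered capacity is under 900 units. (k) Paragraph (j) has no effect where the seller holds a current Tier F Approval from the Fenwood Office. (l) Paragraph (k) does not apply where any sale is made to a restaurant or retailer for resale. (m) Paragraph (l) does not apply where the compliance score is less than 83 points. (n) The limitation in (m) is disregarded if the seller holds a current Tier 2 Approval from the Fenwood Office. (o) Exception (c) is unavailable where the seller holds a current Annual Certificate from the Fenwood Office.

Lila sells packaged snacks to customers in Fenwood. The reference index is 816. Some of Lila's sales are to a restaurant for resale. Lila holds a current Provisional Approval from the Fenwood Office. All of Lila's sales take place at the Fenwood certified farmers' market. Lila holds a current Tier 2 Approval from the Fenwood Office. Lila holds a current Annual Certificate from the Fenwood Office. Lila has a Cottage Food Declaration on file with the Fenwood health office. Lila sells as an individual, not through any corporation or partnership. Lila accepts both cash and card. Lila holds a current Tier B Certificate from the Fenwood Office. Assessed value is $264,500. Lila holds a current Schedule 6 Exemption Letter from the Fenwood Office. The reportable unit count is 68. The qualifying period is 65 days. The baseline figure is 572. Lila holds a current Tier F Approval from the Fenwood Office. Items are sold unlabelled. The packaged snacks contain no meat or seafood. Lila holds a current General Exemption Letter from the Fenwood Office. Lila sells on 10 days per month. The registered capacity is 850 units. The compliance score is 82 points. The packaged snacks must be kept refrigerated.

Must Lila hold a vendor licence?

Yes — Lila must hold a vendor licence.

Exception (a): the baseline figure is 572, under the 595 limit; the number of selling days per month is 10, under the 11 limit; a current Provisional Approval is held — every condition holds. Turning to paragraphs (f)–(g): (f) operates against (a): the qualifying period is 65 days, meeting the 65 days threshold. (g) is not engaged (the packaged snacks contain no meat or seafood), so (f) stands. So (a) is unavailable.
Exception (b): the seller is a natural person; a current Tier B Certificate is held; a current Schedule 6 Exemption Letter is held — every condition holds. However, paragraphs (h)–(n) must be considered: (h) is triggered — a current General Exemption Letter is held. (i) would limit (h) — the reportable unit count is 68, under the 82 limit — but (j) sets (i) aside: (j) operates against (i): the registered capacity is 850 units, under the 900 units limit. (k) would limit (j) — a current Tier F Approval is held — but (l) sets (k) aside: (l) operates against (k): some sales are to a restaurant for resale. (m) is triggered (the compliance score is 82 points, less than the 83 points limit), but is displaced by (n): (n) operates against (m): a current Tier 2 Approval is held. Exception (b) does not apply.
Exception (c) requires that the reference index is at least 858; but the reference index is 816, short of 858, so (c) is unavailable.
Exception (d) does not apply: items are sold unlabelled.
Exception (e) requires that the packaged snacks require no refrigeration; but the packaged snacks require refrigeration, so (e) is unavailable.
No exception is made out. Lila falls within the general rule.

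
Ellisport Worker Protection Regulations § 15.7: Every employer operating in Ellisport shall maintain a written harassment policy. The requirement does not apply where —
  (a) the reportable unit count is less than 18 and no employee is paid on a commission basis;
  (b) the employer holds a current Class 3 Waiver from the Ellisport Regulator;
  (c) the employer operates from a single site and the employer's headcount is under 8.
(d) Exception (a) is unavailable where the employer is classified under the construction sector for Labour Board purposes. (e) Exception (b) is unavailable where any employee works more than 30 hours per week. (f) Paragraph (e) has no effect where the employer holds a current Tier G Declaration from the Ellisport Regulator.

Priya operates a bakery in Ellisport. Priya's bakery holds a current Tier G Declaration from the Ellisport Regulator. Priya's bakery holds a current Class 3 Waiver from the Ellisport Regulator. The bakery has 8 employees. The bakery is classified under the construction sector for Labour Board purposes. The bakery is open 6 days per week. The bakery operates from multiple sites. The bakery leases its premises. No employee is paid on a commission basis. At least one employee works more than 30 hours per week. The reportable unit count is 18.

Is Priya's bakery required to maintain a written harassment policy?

No — exception (b) applies; Priya's bakery is not required to maintain a written harassment policy.

Exception (a) fails — the reportable unit count is 18, not less than 18.
Exception (b)'s conditions are all satisfied: a current Class 3 Waiver is held. Considering the limiting provisions: (e) applies (at least one employee exceeds 30 hours/week), but is itself disapplied by (f): (f) applies — a current Tier G Declaration is held. So (b) applies.
Exception (c) requires that the employer operates from a single site; but the employer operates from multiple sites, so (c) is unavailable.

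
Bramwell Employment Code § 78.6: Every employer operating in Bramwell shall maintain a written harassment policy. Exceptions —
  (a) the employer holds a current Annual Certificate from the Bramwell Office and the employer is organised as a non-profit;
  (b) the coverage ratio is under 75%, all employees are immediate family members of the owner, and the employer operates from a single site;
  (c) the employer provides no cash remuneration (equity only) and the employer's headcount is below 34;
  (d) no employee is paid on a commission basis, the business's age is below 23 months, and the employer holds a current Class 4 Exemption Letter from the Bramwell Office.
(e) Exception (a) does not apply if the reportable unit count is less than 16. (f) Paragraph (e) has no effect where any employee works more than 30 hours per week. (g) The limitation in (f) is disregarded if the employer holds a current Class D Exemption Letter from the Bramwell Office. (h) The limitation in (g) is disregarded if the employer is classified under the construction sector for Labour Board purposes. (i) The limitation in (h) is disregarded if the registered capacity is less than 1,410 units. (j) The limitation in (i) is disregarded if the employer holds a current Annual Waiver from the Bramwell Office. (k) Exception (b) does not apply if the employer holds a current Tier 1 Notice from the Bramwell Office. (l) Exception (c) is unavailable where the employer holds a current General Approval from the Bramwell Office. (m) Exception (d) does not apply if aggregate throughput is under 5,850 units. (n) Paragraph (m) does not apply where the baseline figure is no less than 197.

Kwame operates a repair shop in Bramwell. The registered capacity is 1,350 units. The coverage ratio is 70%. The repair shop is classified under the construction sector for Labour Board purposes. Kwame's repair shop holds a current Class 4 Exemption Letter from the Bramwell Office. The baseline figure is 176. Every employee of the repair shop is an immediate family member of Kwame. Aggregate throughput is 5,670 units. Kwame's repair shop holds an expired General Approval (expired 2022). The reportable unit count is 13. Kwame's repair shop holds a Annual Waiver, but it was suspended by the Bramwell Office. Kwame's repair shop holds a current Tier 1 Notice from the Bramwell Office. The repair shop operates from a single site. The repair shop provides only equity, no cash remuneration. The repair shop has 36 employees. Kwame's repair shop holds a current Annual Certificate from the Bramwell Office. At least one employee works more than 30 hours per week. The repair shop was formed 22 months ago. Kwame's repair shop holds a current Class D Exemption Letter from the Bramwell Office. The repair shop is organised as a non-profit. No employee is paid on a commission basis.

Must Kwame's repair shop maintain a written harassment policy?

Yes — Kwame's repair shop must maintain a written harassment policy.

Exception (a) is satisfied on its face — a current Annual Certificate is held; the employer is a non-profit. But: (e) operates against (a): the reportable unit count is 13, less than the 16 limit. (f) would limit (e) — at least one employee exceeds 30 hours/week — but (g) sets (f) aside: (g) operates — a current Class D Exemption Letter is held. (h) operates (the repair shop is classified under the construction sector), but is overridden by (i): (i) operates against (h): the registered capacity is 1,350 units, less than the 1,410 units limit. (j), which would lift (i), is inapplicable — no current Annual Waiver is held. So (a) is unavailable.
Exception (b) is satisfied on its face — the coverage ratio is 70%, under the 75% limit; every employee is an immediate family member; the employer operates from a single site. But: (k) operates — a current Tier 1 Notice is held. So (b) is unavailable.
Exception (c) requires that the employer's headcount is below 34; but the employer's headcount is 36, not below 34, so (c) is unavailable.
Exception (d)'s conditions are all satisfied: no employee is paid on commission; the business's age is 22 months, below the 23 months limit; a current Class 4 Exemption Letter is held. But applying paragraphs (m)–(n): (m) operates — aggregate throughput is 5,670 units, under the 5,850 units limit. (n) does not operate here (the baseline figure is 176, short of 197), so (m) stands. (d) is therefore removed.
No exception displaces § 78.6.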